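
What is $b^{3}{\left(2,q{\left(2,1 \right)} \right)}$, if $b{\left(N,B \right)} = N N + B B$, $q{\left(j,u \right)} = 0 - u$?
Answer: $125$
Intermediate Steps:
$q{\left(j,u \right)} = - u$
$b{\left(N,B \right)} = B^{2} + N^{2}$ ($b{\left(N,B \right)} = N^{2} + B^{2} = B^{2} + N^{2}$)
$b^{3}{\left(2,q{\left(2,1 \right)} \right)} = \left(\left(\left(-1\right) 1\right)^{2} + 2^{2}\right)^{3} = \left(\left(-1\right)^{2} + 4\right)^{3} = \left(1 + 4\right)^{3} = 5^{3} = 125$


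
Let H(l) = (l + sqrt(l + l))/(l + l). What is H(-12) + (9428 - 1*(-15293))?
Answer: 49443/2 - I*sqrt(6)/12 ≈ 24722.0 - 0.20412*I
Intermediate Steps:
H(l) = (l + sqrt(2)*sqrt(l))/(2*l) (H(l) = (l + sqrt(2*l))/((2*l)) = (l + sqrt(2)*sqrt(l))*(1/(2*l)) = (l + sqrt(2)*sqrt(l))/(2*l))
H(-12) + (9428 - 1*(-15293)) = (1/2 + sqrt(2)/(2*sqrt(-12))) + (9428 - 1*(-15293)) = (1/2 + sqrt(2)*(-I*sqrt(3)/6)/2) + (9428 + 15293) = (1/2 - I*sqrt(6)/12) + 24721 = 49443/2 - I*sqrt(6)/12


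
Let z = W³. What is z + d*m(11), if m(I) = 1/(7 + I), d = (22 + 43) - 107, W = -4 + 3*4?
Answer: 1529/3 ≈ 509.67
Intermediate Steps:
W = 8 (W = -4 + 12 = 8)
d = -42 (d = 65 - 107 = -42)
z = 512 (z = 8³ = 512)
z + d*m(11) = 512 - 42/(7 + 11) = 512 - 42/18 = 512 - 42*1/18 = 512 - 7/3 = 1529/3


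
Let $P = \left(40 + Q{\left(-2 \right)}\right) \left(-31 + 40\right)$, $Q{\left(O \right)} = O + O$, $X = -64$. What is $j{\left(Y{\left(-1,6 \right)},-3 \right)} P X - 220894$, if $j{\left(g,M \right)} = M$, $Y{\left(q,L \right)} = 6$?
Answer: $-158686$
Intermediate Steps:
$Q{\left(O \right)} = 2 O$
$P = 324$ ($P = \left(40 + 2 \left(-2\right)\right) \left(-31 + 40\right) = \left(40 - 4\right) 9 = 36 \cdot 9 = 324$)
$j{\left(Y{\left(-1,6 \right)},-3 \right)} P X - 220894 = \left(-3\right) 324 \left(-64\right) - 220894 = \left(-972\right) \left(-64\right) - 220894 = 62208 - 220894 = -158686$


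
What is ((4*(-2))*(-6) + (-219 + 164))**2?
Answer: 49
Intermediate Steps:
((4*(-2))*(-6) + (-219 + 164))**2 = (-8*(-6) - 55)**2 = (48 - 55)**2 = (-7)**2 = 49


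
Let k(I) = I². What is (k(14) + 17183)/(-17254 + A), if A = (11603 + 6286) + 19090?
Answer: 5793/6575 ≈ 0.88106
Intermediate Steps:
A = 36979 (A = 17889 + 19090 = 36979)
(k(14) + 17183)/(-17254 + A) = (14² + 17183)/(-17254 + 36979) = (196 + 17183)/19725 = 17379*(1/19725) = 5793/6575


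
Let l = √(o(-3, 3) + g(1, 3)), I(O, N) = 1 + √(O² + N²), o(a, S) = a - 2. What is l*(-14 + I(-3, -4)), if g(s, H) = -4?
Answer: -24*I ≈ -24.0*I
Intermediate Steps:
o(a, S) = -2 + a
I(O, N) = 1 + √(N² + O²)
l = 3*I (l = √((-2 - 3) - 4) = √(-5 - 4) = √(-9) = 3*I ≈ 3.0*I)
l*(-14 + I(-3, -4)) = (3*I)*(-14 + (1 + √((-4)² + (-3)²))) = (3*I)*(-14 + (1 + √(16 + 9))) = (3*I)*(-14 + (1 + √25)) = (3*I)*(-14 + (1 + 5)) = (3*I)*(-14 + 6) = (3*I)*(-8) = -24*I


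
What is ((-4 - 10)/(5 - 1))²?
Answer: 49/4 ≈ 12.250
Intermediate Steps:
((-4 - 10)/(5 - 1))² = (-14/4)² = (-14*¼)² = (-7/2)² = 49/4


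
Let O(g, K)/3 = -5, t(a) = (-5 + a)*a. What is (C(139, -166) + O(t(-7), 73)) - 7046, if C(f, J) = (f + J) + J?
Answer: -7254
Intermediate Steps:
t(a) = a*(-5 + a)
C(f, J) = f + 2*J (C(f, J) = (J + f) + J = f + 2*J)
O(g, K) = -15 (O(g, K) = 3*(-5) = -15)
(C(139, -166) + O(t(-7), 73)) - 7046 = ((139 + 2*(-166)) - 15) - 7046 = ((139 - 332) - 15) - 7046 = (-193 - 15) - 7046 = -208 - 7046 = -7254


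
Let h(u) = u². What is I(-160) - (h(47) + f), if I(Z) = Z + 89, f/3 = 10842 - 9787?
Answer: -5445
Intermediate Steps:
f = 3165 (f = 3*(10842 - 9787) = 3*1055 = 3165)
I(Z) = 89 + Z
I(-160) - (h(47) + f) = (89 - 160) - (47² + 3165) = -71 - (2209 + 3165) = -71 - 1*5374 = -71 - 5374 = -5445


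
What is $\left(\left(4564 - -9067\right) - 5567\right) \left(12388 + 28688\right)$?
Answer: $331236864$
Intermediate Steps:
$\left(\left(4564 - -9067\right) - 5567\right) \left(12388 + 28688\right) = \left(\left(4564 + 9067\right) - 5567\right) 41076 = \left(13631 - 5567\right) 41076 = 8064 \cdot 41076 = 331236864$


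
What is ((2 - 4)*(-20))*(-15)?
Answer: -600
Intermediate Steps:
((2 - 4)*(-20))*(-15) = -2*(-20)*(-15) = 40*(-15) = -600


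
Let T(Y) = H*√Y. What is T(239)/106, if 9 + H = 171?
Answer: 81*√239/53 ≈ 23.627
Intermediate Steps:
H = 162 (H = -9 + 171 = 162)
T(Y) = 162*√Y
T(239)/106 = (162*√239)/106 = (162*√239)*(1/106) = 81*√239/53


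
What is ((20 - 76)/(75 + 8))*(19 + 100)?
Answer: -6664/83 ≈ -80.289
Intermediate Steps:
((20 - 76)/(75 + 8))*(19 + 100) = -56/83*119 = -6664/83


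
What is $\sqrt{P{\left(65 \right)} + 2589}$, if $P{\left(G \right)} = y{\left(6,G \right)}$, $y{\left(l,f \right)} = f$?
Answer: $\sqrt{2654} \approx 51.517$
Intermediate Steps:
$P{\left(G \right)} = G$
$\sqrt{P{\left(65 \right)} + 2589} = \sqrt{65 + 2589} = \sqrt{2654}$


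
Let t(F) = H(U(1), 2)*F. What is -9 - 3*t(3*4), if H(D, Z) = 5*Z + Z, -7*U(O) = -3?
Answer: -441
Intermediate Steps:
U(O) = 3/7 (U(O) = -⅐*(-3) = 3/7)
H(D, Z) = 6*Z
t(F) = 12*F (t(F) = (6*2)*F = 12*F)
-9 - 3*t(3*4) = -9 - 36*3*4 = -9 - 36*12 = -9 - 3*144 = -9 - 432 = -441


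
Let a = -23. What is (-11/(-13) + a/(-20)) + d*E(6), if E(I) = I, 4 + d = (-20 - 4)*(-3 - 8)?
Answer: 406119/260 ≈ 1562.0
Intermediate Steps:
d = 260 (d = -4 + (-20 - 4)*(-3 - 8) = -4 - 24*(-11) = -4 + 264 = 260)
(-11/(-13) + a/(-20)) + d*E(6) = (-11/(-13) - 23/(-20)) + 260*6 = (-11*(-1/13) - 23*(-1/20)) + 1560 = (11/13 + 23/20) + 1560 = 519/260 + 1560 = 406119/260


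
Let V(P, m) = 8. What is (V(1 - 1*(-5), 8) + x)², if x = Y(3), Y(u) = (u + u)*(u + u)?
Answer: 1936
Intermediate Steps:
Y(u) = 4*u² (Y(u) = (2*u)*(2*u) = 4*u²)
x = 36 (x = 4*3² = 4*9 = 36)
(V(1 - 1*(-5), 8) + x)² = (8 + 36)² = 44² = 1936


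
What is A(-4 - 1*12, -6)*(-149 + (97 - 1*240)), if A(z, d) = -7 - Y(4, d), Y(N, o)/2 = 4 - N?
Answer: 2044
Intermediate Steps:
Y(N, o) = 8 - 2*N (Y(N, o) = 2*(4 - N) = 8 - 2*N)
A(z, d) = -7 (A(z, d) = -7 - (8 - 2*4) = -7 - (8 - 8) = -7 - 1*0 = -7 + 0 = -7)
A(-4 - 1*12, -6)*(-149 + (97 - 1*240)) = -7*(-149 + (97 - 1*240)) = -7*(-149 + (97 - 240)) = -7*(-149 - 143) = -7*(-292) = 2044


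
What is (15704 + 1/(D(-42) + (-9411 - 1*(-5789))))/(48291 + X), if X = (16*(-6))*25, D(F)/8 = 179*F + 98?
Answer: 989069327/2890306962 ≈ 0.34220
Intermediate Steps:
D(F) = 784 + 1432*F (D(F) = 8*(179*F + 98) = 8*(98 + 179*F) = 784 + 1432*F)
X = -2400 (X = -96*25 = -2400)
(15704 + 1/(D(-42) + (-9411 - 1*(-5789))))/(48291 + X) = (15704 + 1/((784 + 1432*(-42)) + (-9411 - 1*(-5789))))/(48291 - 2400) = (15704 + 1/((784 - 60144) + (-9411 + 5789)))/45891 = (15704 + 1/(-59360 - 3622))*(1/45891) = (15704 + 1/(-62982))*(1/45891) = (15704 - 1/62982)*(1/45891) = (989069327/62982)*(1/45891) = 989069327/2890306962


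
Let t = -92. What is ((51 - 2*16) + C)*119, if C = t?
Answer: -8687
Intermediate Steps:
C = -92
((51 - 2*16) + C)*119 = ((51 - 2*16) - 92)*119 = ((51 - 1*32) - 92)*119 = ((51 - 32) - 92)*119 = (19 - 92)*119 = -73*119 = -8687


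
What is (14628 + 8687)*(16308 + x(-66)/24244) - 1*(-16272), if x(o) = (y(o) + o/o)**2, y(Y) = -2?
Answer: 9218472930563/24244 ≈ 3.8024e+8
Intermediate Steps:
x(o) = 1 (x(o) = (-2 + o/o)**2 = (-2 + 1)**2 = (-1)**2 = 1)
(14628 + 8687)*(16308 + x(-66)/24244) - 1*(-16272) = (14628 + 8687)*(16308 + 1/24244) - 1*(-16272) = 23315*(16308 + 1*(1/24244)) + 16272 = 23315*(16308 + 1/24244) + 16272 = 23315*(395371153/24244) + 16272 = 9218078432195/24244 + 16272 = 9218472930563/24244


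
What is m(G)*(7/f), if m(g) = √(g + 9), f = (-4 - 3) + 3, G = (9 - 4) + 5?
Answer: -7*√19/4 ≈ -7.6281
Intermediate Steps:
G = 10 (G = 5 + 5 = 10)
f = -4 (f = -7 + 3 = -4)
m(g) = √(9 + g)
m(G)*(7/f) = √(9 + 10)*(7/(-4)) = √19*(7*(-¼)) = √19*(-7/4) = -7*√19/4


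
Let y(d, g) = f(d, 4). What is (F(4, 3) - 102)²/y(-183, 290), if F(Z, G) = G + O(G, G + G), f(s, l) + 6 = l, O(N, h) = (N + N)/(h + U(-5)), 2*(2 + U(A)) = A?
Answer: -9025/2 ≈ -4512.5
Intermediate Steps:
U(A) = -2 + A/2
O(N, h) = 2*N/(-9/2 + h) (O(N, h) = (N + N)/(h + (-2 + (½)*(-5))) = (2*N)/(h + (-2 - 5/2)) = (2*N)/(h - 9/2) = (2*N)/(-9/2 + h) = 2*N/(-9/2 + h))
f(s, l) = -6 + l
y(d, g) = -2 (y(d, g) = -6 + 4 = -2)
F(Z, G) = G + 4*G/(-9 + 4*G) (F(Z, G) = G + 4*G/(-9 + 2*(G + G)) = G + 4*G/(-9 + 2*(2*G)) = G + 4*G/(-9 + 4*G))
(F(4, 3) - 102)²/y(-183, 290) = (3*(-5 + 4*3)/(-9 + 4*3) - 102)²/(-2) = (3*(-5 + 12)/(-9 + 12) - 102)²*(-½) = (3*7/3 - 102)²*(-½) = (3*(⅓)*7 - 102)²*(-½) = (7 - 102)²*(-½) = (-95)²*(-½) = 9025*(-½) = -9025/2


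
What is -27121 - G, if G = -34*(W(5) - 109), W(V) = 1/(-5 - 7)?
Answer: -184979/6 ≈ -30830.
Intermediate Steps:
W(V) = -1/12 (W(V) = 1/(-12) = -1/12)
G = 22253/6 (G = -34*(-1/12 - 109) = -34*(-1309/12) = 22253/6 ≈ 3708.8)
-27121 - G = -27121 - 1*22253/6 = -27121 - 22253/6 = -184979/6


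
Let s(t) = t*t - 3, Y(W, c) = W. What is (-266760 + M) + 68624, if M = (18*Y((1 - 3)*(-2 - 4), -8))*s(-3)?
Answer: -196840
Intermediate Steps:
s(t) = -3 + t**2 (s(t) = t**2 - 3 = -3 + t**2)
M = 1296 (M = (18*((1 - 3)*(-2 - 4)))*(-3 + (-3)**2) = (18*(-2*(-6)))*(-3 + 9) = (18*12)*6 = 216*6 = 1296)
(-266760 + M) + 68624 = (-266760 + 1296) + 68624 = -265464 + 68624 = -196840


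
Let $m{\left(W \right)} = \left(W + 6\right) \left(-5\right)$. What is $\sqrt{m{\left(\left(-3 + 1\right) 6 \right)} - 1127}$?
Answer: $i \sqrt{1097} \approx 33.121 i$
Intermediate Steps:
$m{\left(W \right)} = -30 - 5 W$ ($m{\left(W \right)} = \left(6 + W\right) \left(-5\right) = -30 - 5 W$)
$\sqrt{m{\left(\left(-3 + 1\right) 6 \right)} - 1127} = \sqrt{\left(-30 - 5 \left(-3 + 1\right) 6\right) - 1127} = \sqrt{\left(-30 - 5 \left(\left(-2\right) 6\right)\right) - 1127} = \sqrt{\left(-30 - -60\right) - 1127} = \sqrt{\left(-30 + 60\right) - 1127} = \sqrt{30 - 1127} = \sqrt{-1097} = i \sqrt{1097}$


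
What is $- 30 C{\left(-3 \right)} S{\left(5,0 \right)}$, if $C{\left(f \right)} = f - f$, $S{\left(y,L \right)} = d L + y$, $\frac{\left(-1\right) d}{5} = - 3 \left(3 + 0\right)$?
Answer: $0$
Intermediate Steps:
$d = 45$ ($d = - 5 \left(- 3 \left(3 + 0\right)\right) = - 5 \left(\left(-3\right) 3\right) = \left(-5\right) \left(-9\right) = 45$)
$S{\left(y,L \right)} = y + 45 L$ ($S{\left(y,L \right)} = 45 L + y = y + 45 L$)
$C{\left(f \right)} = 0$
$- 30 C{\left(-3 \right)} S{\left(5,0 \right)} = \left(-30\right) 0 \left(5 + 45 \cdot 0\right) = 0 \left(5 + 0\right) = 0 \cdot 5 = 0$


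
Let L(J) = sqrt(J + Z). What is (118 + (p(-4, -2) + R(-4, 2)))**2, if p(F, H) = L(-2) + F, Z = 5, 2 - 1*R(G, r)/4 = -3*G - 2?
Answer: (82 + sqrt(3))**2 ≈ 7011.1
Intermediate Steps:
R(G, r) = 16 + 12*G (R(G, r) = 8 - 4*(-3*G - 2) = 8 - 4*(-2 - 3*G) = 8 + (8 + 12*G) = 16 + 12*G)
L(J) = sqrt(5 + J) (L(J) = sqrt(J + 5) = sqrt(5 + J))
p(F, H) = F + sqrt(3) (p(F, H) = sqrt(5 - 2) + F = sqrt(3) + F = F + sqrt(3))
(118 + (p(-4, -2) + R(-4, 2)))**2 = (118 + ((-4 + sqrt(3)) + (16 + 12*(-4))))**2 = (118 + ((-4 + sqrt(3)) + (16 - 48)))**2 = (118 + ((-4 + sqrt(3)) - 32))**2 = (118 + (-36 + sqrt(3)))**2 = (82 + sqrt(3))**2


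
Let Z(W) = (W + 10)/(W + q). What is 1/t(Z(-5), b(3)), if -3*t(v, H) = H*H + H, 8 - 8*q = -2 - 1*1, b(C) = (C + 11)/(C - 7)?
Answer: -12/35 ≈ -0.34286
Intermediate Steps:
b(C) = (11 + C)/(-7 + C)
q = 11/8 (q = 1 - (-2 - 1*1)/8 = 1 - (-2 - 1)/8 = 1 - 1/8*(-3) = 1 + 3/8 = 11/8 ≈ 1.3750)
Z(W) = (10 + W)/(11/8 + W) (Z(W) = (W + 10)/(W + 11/8) = (10 + W)/(11/8 + W))
t(v, H) = -H/3 - H**2/3 (t(v, H) = -(H*H + H)/3 = -(H**2 + H)/3 = -(H + H**2)/3 = -H/3 - H**2/3)
1/t(Z(-5), b(3)) = 1/(-(11 + 3)/(-7 + 3)*(1 + (11 + 3)/(-7 + 3))/3) = 1/(-14/(-4)*(1 + 14/(-4))/3) = 1/(-(-1/4*14)*(1 - 1/4*14)/3) = 1/(-1/3*(-7/2)*(1 - 7/2)) = 1/(-1/3*(-7/2)*(-5/2)) = 1/(-35/12) = -12/35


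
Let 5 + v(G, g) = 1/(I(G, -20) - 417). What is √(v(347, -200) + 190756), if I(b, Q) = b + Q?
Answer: √171675890/30 ≈ 436.75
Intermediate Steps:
I(b, Q) = Q + b
v(G, g) = -5 + 1/(-437 + G) (v(G, g) = -5 + 1/((-20 + G) - 417) = -5 + 1/(-437 + G))
√(v(347, -200) + 190756) = √((2186 - 5*347)/(-437 + 347) + 190756) = √((2186 - 1735)/(-90) + 190756) = √(-1/90*451 + 190756) = √(-451/90 + 190756) = √(17167589/90) = √171675890/30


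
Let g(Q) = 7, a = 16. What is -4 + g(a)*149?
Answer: 1039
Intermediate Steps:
-4 + g(a)*149 = -4 + 7*149 = -4 + 1043 = 1039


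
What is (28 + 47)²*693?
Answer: 3898125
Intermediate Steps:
(28 + 47)²*693 = 75²*693 = 5625*693 = 3898125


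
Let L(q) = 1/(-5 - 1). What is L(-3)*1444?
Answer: -722/3 ≈ -240.67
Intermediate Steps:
L(q) = -1/6 (L(q) = 1/(-6) = -1/6)
L(-3)*1444 = -1/6*1444 = -722/3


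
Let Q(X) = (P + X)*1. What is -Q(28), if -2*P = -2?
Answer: -29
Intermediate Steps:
P = 1 (P = -½*(-2) = 1)
Q(X) = 1 + X (Q(X) = (1 + X)*1 = 1 + X)
-Q(28) = -(1 + 28) = -1*29 = -29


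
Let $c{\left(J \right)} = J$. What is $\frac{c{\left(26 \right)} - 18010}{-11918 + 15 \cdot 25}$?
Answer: $\frac{17984}{11543} \approx 1.558$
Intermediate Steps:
$\frac{c{\left(26 \right)} - 18010}{-11918 + 15 \cdot 25} = \frac{26 - 18010}{-11918 + 15 \cdot 25} = - \frac{17984}{-11918 + 375} = - \frac{17984}{-11543} = \left(-17984\right) \left(- \frac{1}{11543}\right) = \frac{17984}{11543}$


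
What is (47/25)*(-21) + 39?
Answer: -12/25 ≈ -0.48000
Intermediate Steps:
(47/25)*(-21) + 39 = -987/25 + 39 = -12/25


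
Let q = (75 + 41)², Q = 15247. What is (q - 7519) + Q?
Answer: 21184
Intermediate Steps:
q = 13456 (q = 116² = 13456)
(q - 7519) + Q = (13456 - 7519) + 15247 = 5937 + 15247 = 21184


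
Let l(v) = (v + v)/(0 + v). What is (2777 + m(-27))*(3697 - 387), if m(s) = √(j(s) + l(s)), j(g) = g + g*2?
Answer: 9191870 + 3310*I*√79 ≈ 9.1919e+6 + 29420.0*I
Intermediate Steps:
l(v) = 2 (l(v) = (2*v)/v = 2)
j(g) = 3*g (j(g) = g + 2*g = 3*g)
m(s) = √(2 + 3*s) (m(s) = √(3*s + 2) = √(2 + 3*s))
(2777 + m(-27))*(3697 - 387) = (2777 + √(2 + 3*(-27)))*(3697 - 387) = (2777 + √(2 - 81))*3310 = (2777 + √(-79))*3310 = (2777 + I*√79)*3310 = 9191870 + 3310*I*√79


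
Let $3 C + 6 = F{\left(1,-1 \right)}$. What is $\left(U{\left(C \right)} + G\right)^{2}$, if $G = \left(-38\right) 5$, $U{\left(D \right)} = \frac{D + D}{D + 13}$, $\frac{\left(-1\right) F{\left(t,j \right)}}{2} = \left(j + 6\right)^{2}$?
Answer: $\frac{9721924}{289} \approx 33640.0$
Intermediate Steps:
$F{\left(t,j \right)} = - 2 \left(6 + j\right)^{2}$ ($F{\left(t,j \right)} = - 2 \left(j + 6\right)^{2} = - 2 \left(6 + j\right)^{2}$)
$C = - \frac{56}{3}$ ($C = -2 + \frac{\left(-2\right) \left(6 - 1\right)^{2}}{3} = -2 + \frac{\left(-2\right) 5^{2}}{3} = -2 + \frac{\left(-2\right) 25}{3} = -2 + \frac{1}{3} \left(-50\right) = -2 - \frac{50}{3} = - \frac{56}{3} \approx -18.667$)
$U{\left(D \right)} = \frac{2 D}{13 + D}$
$G = -190$
$\left(U{\left(C \right)} + G\right)^{2} = \left(2 \left(- \frac{56}{3}\right) \frac{1}{13 - \frac{56}{3}} - 190\right)^{2} = \left(2 \left(- \frac{56}{3}\right) \frac{1}{- \frac{17}{3}} - 190\right)^{2} = \left(2 \left(- \frac{56}{3}\right) \left(- \frac{3}{17}\right) - 190\right)^{2} = \left(\frac{112}{17} - 190\right)^{2} = \left(- \frac{3118}{17}\right)^{2} = \frac{9721924}{289}$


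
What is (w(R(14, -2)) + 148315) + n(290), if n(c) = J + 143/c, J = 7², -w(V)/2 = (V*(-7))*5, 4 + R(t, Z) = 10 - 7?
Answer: 43005403/290 ≈ 1.4829e+5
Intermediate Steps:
R(t, Z) = -1 (R(t, Z) = -4 + (10 - 7) = -4 + 3 = -1)
w(V) = 70*V (w(V) = -2*V*(-7)*5 = -2*(-7*V)*5 = -(-70)*V = 70*V)
J = 49
n(c) = 49 + 143/c
(w(R(14, -2)) + 148315) + n(290) = (70*(-1) + 148315) + (49 + 143/290) = (-70 + 148315) + (49 + 143*(1/290)) = 148245 + (49 + 143/290) = 148245 + 14353/290 = 43005403/290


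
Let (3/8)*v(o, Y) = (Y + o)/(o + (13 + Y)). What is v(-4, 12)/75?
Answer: 64/4725 ≈ 0.013545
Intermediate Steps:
v(o, Y) = 8*(Y + o)/(3*(13 + Y + o)) (v(o, Y) = 8*((Y + o)/(o + (13 + Y)))/3 = 8*((Y + o)/(13 + Y + o))/3 = 8*(Y + o)/(3*(13 + Y + o)))
v(-4, 12)/75 = (8*(12 - 4)/(3*(13 + 12 - 4)))/75 = ((8/3)*8/21)*(1/75) = ((8/3)*(1/21)*8)*(1/75) = (64/63)*(1/75) = 64/4725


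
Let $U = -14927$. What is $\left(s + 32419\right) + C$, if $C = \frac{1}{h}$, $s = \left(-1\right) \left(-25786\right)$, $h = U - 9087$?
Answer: $\frac{1397734869}{24014} \approx 58205.0$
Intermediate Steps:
$h = -24014$ ($h = -14927 - 9087 = -24014$)
$s = 25786$
$C = - \frac{1}{24014}$ ($C = \frac{1}{-24014} = - \frac{1}{24014} \approx -4.1642 \cdot 10^{-5}$)
$\left(s + 32419\right) + C = \left(25786 + 32419\right) - \frac{1}{24014} = 58205 - \frac{1}{24014} = \frac{1397734869}{24014}$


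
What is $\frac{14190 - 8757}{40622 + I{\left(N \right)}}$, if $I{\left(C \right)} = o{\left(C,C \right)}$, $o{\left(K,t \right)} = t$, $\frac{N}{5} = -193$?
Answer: $\frac{1811}{13219} \approx 0.137$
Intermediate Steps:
$N = -965$ ($N = 5 \left(-193\right) = -965$)
$I{\left(C \right)} = C$
$\frac{14190 - 8757}{40622 + I{\left(N \right)}} = \frac{14190 - 8757}{40622 - 965} = \frac{5433}{39657} = 5433 \cdot \frac{1}{39657} = \frac{1811}{13219}$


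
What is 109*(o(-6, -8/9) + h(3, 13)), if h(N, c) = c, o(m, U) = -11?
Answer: 218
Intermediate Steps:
109*(o(-6, -8/9) + h(3, 13)) = 109*(-11 + 13) = 109*2 = 218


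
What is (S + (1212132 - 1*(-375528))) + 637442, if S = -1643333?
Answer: 581769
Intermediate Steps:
(S + (1212132 - 1*(-375528))) + 637442 = (-1643333 + (1212132 - 1*(-375528))) + 637442 = (-1643333 + (1212132 + 375528)) + 637442 = (-1643333 + 1587660) + 637442 = -55673 + 637442 = 581769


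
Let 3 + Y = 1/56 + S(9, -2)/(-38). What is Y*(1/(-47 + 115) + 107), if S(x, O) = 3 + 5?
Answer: -1301051/3808 ≈ -341.66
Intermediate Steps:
S(x, O) = 8
Y = -3397/1064 (Y = -3 + (1/56 + 8/(-38)) = -3 + (1*(1/56) + 8*(-1/38)) = -3 + (1/56 - 4/19) = -3 - 205/1064 = -3397/1064 ≈ -3.1927)
Y*(1/(-47 + 115) + 107) = -3397*(1/(-47 + 115) + 107)/1064 = -3397*(1/68 + 107)/1064 = -3397/1064*7277/68 = -1301051/3808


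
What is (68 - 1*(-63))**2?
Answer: 17161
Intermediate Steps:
(68 - 1*(-63))**2 = (68 + 63)**2 = 131**2 = 17161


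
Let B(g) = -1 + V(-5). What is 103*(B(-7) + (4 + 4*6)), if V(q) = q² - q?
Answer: 5871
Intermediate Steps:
B(g) = 29 (B(g) = -1 - 5*(-1 - 5) = -1 - 5*(-6) = -1 + 30 = 29)
103*(B(-7) + (4 + 4*6)) = 103*(29 + (4 + 4*6)) = 103*(29 + (4 + 24)) = 103*(29 + 28) = 103*57 = 5871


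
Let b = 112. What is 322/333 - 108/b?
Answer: 25/9324 ≈ 0.0026813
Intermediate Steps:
322/333 - 108/b = 322/333 - 108/112 = 322*(1/333) - 108*1/112 = 322/333 - 27/28 = 25/9324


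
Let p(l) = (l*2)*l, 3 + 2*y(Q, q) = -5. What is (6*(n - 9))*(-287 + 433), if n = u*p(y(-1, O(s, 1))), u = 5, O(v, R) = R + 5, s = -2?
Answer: 132276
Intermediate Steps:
O(v, R) = 5 + R
y(Q, q) = -4 (y(Q, q) = -3/2 + (½)*(-5) = -3/2 - 5/2 = -4)
p(l) = 2*l² (p(l) = (2*l)*l = 2*l²)
n = 160 (n = 5*(2*(-4)²) = 5*(2*16) = 5*32 = 160)
(6*(n - 9))*(-287 + 433) = (6*(160 - 9))*(-287 + 433) = (6*151)*146 = 906*146 = 132276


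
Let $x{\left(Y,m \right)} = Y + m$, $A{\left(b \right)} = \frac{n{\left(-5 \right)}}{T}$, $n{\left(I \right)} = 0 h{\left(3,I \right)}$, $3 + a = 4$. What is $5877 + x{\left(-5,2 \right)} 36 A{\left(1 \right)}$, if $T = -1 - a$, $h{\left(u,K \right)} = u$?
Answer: $5877$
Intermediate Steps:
$a = 1$ ($a = -3 + 4 = 1$)
$n{\left(I \right)} = 0$ ($n{\left(I \right)} = 0 \cdot 3 = 0$)
$T = -2$ ($T = -1 - 1 = -2$)
$A{\left(b \right)} = 0$ ($A{\left(b \right)} = \frac{0}{-2} = 0 \left(- \frac{1}{2}\right) = 0$)
$5877 + x{\left(-5,2 \right)} 36 A{\left(1 \right)} = 5877 + \left(-5 + 2\right) 36 \cdot 0 = 5877 + \left(-3\right) 36 \cdot 0 = 5877 - 0 = 5877 + 0 = 5877$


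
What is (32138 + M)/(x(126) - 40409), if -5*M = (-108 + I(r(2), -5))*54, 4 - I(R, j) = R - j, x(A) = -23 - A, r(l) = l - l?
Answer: -83288/101395 ≈ -0.82142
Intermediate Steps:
r(l) = 0
I(R, j) = 4 + j - R (I(R, j) = 4 - (R - j) = 4 + (j - R) = 4 + j - R)
M = 5886/5 (M = -(-108 + (4 - 5 - 1*0))*54/5 = -(-108 + (4 - 5 + 0))*54/5 = -(-108 - 1)*54/5 = -(-109)*54/5 = -1/5*(-5886) = 5886/5 ≈ 1177.2)
(32138 + M)/(x(126) - 40409) = (32138 + 5886/5)/((-23 - 1*126) - 40409) = 166576/(5*((-23 - 126) - 40409)) = 166576/(5*(-149 - 40409)) = (166576/5)/(-40558) = (166576/5)*(-1/40558) = -83288/101395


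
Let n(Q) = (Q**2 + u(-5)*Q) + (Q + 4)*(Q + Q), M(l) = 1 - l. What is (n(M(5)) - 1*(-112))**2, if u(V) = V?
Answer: 21904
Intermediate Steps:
n(Q) = Q**2 - 5*Q + 2*Q*(4 + Q) (n(Q) = (Q**2 - 5*Q) + (Q + 4)*(Q + Q) = (Q**2 - 5*Q) + (4 + Q)*(2*Q) = (Q**2 - 5*Q) + 2*Q*(4 + Q) = Q**2 - 5*Q + 2*Q*(4 + Q))
(n(M(5)) - 1*(-112))**2 = (3*(1 - 1*5)*(1 + (1 - 1*5)) - 1*(-112))**2 = (3*(1 - 5)*(1 + (1 - 5)) + 112)**2 = (3*(-4)*(1 - 4) + 112)**2 = (3*(-4)*(-3) + 112)**2 = (36 + 112)**2 = 148**2 = 21904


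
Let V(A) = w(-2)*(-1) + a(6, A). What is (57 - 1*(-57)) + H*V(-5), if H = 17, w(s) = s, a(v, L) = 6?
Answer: 250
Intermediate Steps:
V(A) = 8 (V(A) = -2*(-1) + 6 = 2 + 6 = 8)
(57 - 1*(-57)) + H*V(-5) = (57 - 1*(-57)) + 17*8 = (57 + 57) + 136 = 114 + 136 = 250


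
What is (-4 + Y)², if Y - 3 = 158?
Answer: 24649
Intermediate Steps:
Y = 161 (Y = 3 + 158 = 161)
(-4 + Y)² = (-4 + 161)² = 157² = 24649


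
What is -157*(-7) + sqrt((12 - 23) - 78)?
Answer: 1099 + I*sqrt(89) ≈ 1099.0 + 9.434*I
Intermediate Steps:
-157*(-7) + sqrt((12 - 23) - 78) = 1099 + sqrt(-11 - 78) = 1099 + sqrt(-89) = 1099 + I*sqrt(89)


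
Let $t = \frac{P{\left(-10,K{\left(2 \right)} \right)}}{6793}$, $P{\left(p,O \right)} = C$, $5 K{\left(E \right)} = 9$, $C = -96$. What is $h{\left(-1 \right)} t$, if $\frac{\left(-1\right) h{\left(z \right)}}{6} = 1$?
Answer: $\frac{576}{6793} \approx 0.084793$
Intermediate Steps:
$h{\left(z \right)} = -6$ ($h{\left(z \right)} = \left(-6\right) 1 = -6$)
$K{\left(E \right)} = \frac{9}{5}$ ($K{\left(E \right)} = \frac{1}{5} \cdot 9 = \frac{9}{5}$)
$P{\left(p,O \right)} = -96$
$t = - \frac{96}{6793} \approx -0.014132$
$h{\left(-1 \right)} t = \left(-6\right) \left(- \frac{96}{6793}\right) = \frac{576}{6793}$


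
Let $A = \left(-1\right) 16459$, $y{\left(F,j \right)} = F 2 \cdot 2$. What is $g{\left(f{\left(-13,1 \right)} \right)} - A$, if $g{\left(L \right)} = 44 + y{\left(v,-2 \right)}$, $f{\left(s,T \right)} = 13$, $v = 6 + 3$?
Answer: $16539$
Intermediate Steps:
$v = 9$
$y{\left(F,j \right)} = 4 F$ ($y{\left(F,j \right)} = 2 F 2 = 4 F$)
$A = -16459$
$g{\left(L \right)} = 80$ ($g{\left(L \right)} = 44 + 4 \cdot 9 = 44 + 36 = 80$)
$g{\left(f{\left(-13,1 \right)} \right)} - A = 80 - -16459 = 80 + 16459 = 16539$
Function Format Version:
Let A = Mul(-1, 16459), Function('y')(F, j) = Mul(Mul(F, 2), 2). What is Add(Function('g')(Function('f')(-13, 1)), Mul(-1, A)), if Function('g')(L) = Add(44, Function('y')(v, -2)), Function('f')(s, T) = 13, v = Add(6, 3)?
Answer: 16539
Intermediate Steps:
v = 9
Function('y')(F, j) = Mul(4, F) (Function('y')(F, j) = Mul(Mul(2, F), 2) = Mul(4, F))
A = -16459
Function('g')(L) = 80 (Function('g')(L) = Add(44, Mul(4, 9)) = Add(44, 36) = 80)
Add(Function('g')(Function('f')(-13, 1)), Mul(-1, A)) = Add(80, Mul(-1, -16459)) = Add(80, 16459) = 16539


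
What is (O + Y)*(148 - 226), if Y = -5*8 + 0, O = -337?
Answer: 29406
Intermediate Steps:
Y = -40 (Y = -40 + 0 = -40)
(O + Y)*(148 - 226) = (-337 - 40)*(148 - 226) = -377*(-78) = 29406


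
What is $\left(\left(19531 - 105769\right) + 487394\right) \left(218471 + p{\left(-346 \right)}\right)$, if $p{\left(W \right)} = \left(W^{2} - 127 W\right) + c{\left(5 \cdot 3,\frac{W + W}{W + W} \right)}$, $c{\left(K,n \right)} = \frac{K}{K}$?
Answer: $153293742280$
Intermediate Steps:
$c{\left(K,n \right)} = 1$
$p{\left(W \right)} = 1 + W^{2} - 127 W$ ($p{\left(W \right)} = \left(W^{2} - 127 W\right) + 1 = 1 + W^{2} - 127 W$)
$\left(\left(19531 - 105769\right) + 487394\right) \left(218471 + p{\left(-346 \right)}\right) = \left(\left(19531 - 105769\right) + 487394\right) \left(218471 + \left(1 + \left(-346\right)^{2} - -43942\right)\right) = \left(\left(19531 - 105769\right) + 487394\right) \left(218471 + \left(1 + 119716 + 43942\right)\right) = \left(-86238 + 487394\right) \left(218471 + 163659\right) = 401156 \cdot 382130 = 153293742280$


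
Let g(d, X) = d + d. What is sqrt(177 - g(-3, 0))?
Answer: sqrt(183) ≈ 13.528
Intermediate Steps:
g(d, X) = 2*d
sqrt(177 - g(-3, 0)) = sqrt(177 - 2*(-3)) = sqrt(177 - 1*(-6)) = sqrt(177 + 6) = sqrt(183)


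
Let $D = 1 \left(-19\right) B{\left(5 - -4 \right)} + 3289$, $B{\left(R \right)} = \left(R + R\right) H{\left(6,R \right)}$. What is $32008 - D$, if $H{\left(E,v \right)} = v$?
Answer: $31797$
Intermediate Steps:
$B{\left(R \right)} = 2 R^{2}$ ($B{\left(R \right)} = \left(R + R\right) R = 2 R R = 2 R^{2}$)
$D = 211$ ($D = 1 \left(-19\right) 2 \left(5 - -4\right)^{2} + 3289 = - 19 \cdot 2 \left(5 + 4\right)^{2} + 3289 = - 19 \cdot 2 \cdot 9^{2} + 3289 = - 19 \cdot 2 \cdot 81 + 3289 = \left(-19\right) 162 + 3289 = -3078 + 3289 = 211$)
$32008 - D = 32008 - 211 = 31797$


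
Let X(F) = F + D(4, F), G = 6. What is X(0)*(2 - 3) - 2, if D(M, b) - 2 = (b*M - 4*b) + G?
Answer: -10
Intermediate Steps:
D(M, b) = 8 - 4*b + M*b (D(M, b) = 2 + ((b*M - 4*b) + 6) = 2 + ((M*b - 4*b) + 6) = 2 + ((-4*b + M*b) + 6) = 2 + (6 - 4*b + M*b) = 8 - 4*b + M*b)
X(F) = 8 + F (X(F) = F + (8 - 4*F + 4*F) = F + 8 = 8 + F)
X(0)*(2 - 3) - 2 = (8 + 0)*(2 - 3) - 2 = 8*(-1) - 2 = -8 - 2 = -10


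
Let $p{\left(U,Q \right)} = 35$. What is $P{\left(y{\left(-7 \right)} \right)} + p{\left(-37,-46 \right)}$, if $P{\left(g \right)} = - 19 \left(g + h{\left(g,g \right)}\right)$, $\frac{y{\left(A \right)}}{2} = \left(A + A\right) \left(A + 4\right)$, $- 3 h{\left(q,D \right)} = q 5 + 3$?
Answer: $1118$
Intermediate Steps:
$h{\left(q,D \right)} = -1 - \frac{5 q}{3}$ ($h{\left(q,D \right)} = - \frac{q 5 + 3}{3} = - \frac{5 q + 3}{3} = - \frac{3 + 5 q}{3} = -1 - \frac{5 q}{3}$)
$y{\left(A \right)} = 4 A \left(4 + A\right)$ ($y{\left(A \right)} = 2 \left(A + A\right) \left(A + 4\right) = 2 \cdot 2 A \left(4 + A\right) = 4 A \left(4 + A\right)$)
$P{\left(g \right)} = 19 + \frac{38 g}{3}$ ($P{\left(g \right)} = - 19 \left(g - \left(1 + \frac{5 g}{3}\right)\right) = - 19 \left(-1 - \frac{2 g}{3}\right) = 19 + \frac{38 g}{3}$)
$P{\left(y{\left(-7 \right)} \right)} + p{\left(-37,-46 \right)} = \left(19 + \frac{38 \cdot 4 \left(-7\right) \left(4 - 7\right)}{3}\right) + 35 = \left(19 + \frac{38 \cdot 4 \left(-7\right) \left(-3\right)}{3}\right) + 35 = \left(19 + \frac{38}{3} \cdot 84\right) + 35 = \left(19 + 1064\right) + 35 = 1083 + 35 = 1118$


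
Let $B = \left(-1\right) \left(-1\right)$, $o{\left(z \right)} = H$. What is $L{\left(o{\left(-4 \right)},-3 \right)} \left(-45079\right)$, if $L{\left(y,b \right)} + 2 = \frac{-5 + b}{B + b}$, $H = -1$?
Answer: $-90158$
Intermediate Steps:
$o{\left(z \right)} = -1$
$B = 1$
$L{\left(y,b \right)} = -2 + \frac{-5 + b}{1 + b}$
$L{\left(o{\left(-4 \right)},-3 \right)} \left(-45079\right) = \frac{-7 - -3}{1 - 3} \left(-45079\right) = \frac{-7 + 3}{-2} \left(-45079\right) = \left(- \frac{1}{2}\right) \left(-4\right) \left(-45079\right) = 2 \left(-45079\right) = -90158$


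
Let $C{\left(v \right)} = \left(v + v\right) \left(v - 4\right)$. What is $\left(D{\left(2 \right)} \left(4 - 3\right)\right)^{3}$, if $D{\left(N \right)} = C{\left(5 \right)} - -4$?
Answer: $2744$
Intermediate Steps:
$C{\left(v \right)} = 2 v \left(-4 + v\right)$
$D{\left(N \right)} = 14$ ($D{\left(N \right)} = 2 \cdot 5 \left(-4 + 5\right) - -4 = 2 \cdot 5 \cdot 1 + 4 = 10 + 4 = 14$)
$\left(D{\left(2 \right)} \left(4 - 3\right)\right)^{3} = \left(14 \left(4 - 3\right)\right)^{3} = \left(14 \cdot 1\right)^{3} = 14^{3} = 2744$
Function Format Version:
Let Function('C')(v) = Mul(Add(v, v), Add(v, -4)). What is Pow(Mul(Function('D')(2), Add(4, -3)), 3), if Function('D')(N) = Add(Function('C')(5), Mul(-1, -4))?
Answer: 2744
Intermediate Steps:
Function('C')(v) = Mul(2, v, Add(-4, v)) (Function('C')(v) = Mul(Mul(2, v), Add(-4, v)) = Mul(2, v, Add(-4, v)))
Function('D')(N) = 14 (Function('D')(N) = Add(Mul(2, 5, Add(-4, 5)), Mul(-1, -4)) = Add(Mul(2, 5, 1), 4) = Add(10, 4) = 14)
Pow(Mul(Function('D')(2), Add(4, -3)), 3) = Pow(Mul(14, Add(4, -3)), 3) = Pow(Mul(14, 1), 3) = Pow(14, 3) = 2744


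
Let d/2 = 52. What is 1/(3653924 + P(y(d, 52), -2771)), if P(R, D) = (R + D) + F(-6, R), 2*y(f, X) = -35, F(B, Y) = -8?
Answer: 2/7302255 ≈ 2.7389e-7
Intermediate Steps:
d = 104 (d = 2*52 = 104)
y(f, X) = -35/2 (y(f, X) = (½)*(-35) = -35/2)
P(R, D) = -8 + D + R (P(R, D) = (R + D) - 8 = (D + R) - 8 = -8 + D + R)
1/(3653924 + P(y(d, 52), -2771)) = 1/(3653924 + (-8 - 2771 - 35/2)) = 1/(3653924 - 5593/2) = 1/(7302255/2) = 2/7302255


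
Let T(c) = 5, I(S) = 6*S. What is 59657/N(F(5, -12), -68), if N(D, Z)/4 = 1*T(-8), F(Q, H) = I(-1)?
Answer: 59657/20 ≈ 2982.9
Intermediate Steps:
F(Q, H) = -6 (F(Q, H) = 6*(-1) = -6)
N(D, Z) = 20 (N(D, Z) = 4*(1*5) = 4*5 = 20)
59657/N(F(5, -12), -68) = 59657/20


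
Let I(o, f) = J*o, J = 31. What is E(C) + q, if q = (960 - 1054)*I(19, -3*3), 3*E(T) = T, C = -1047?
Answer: -55715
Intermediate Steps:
E(T) = T/3
I(o, f) = 31*o
q = -55366 (q = (960 - 1054)*(31*19) = -94*589 = -55366)
E(C) + q = (1/3)*(-1047) - 55366 = -349 - 55366 = -55715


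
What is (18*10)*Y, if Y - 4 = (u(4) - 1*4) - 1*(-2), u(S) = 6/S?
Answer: 630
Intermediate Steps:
Y = 7/2 (Y = 4 + ((6/4 - 1*4) - 1*(-2)) = 4 + ((6*(¼) - 4) + 2) = 4 + ((3/2 - 4) + 2) = 4 + (-5/2 + 2) = 4 - ½ = 7/2 ≈ 3.5000)
(18*10)*Y = (18*10)*(7/2) = 180*(7/2) = 630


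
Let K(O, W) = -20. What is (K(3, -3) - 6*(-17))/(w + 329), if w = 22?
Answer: 82/351 ≈ 0.23362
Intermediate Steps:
(K(3, -3) - 6*(-17))/(w + 329) = (-20 - 6*(-17))/(22 + 329) = (-20 + 102)/351 = 82*(1/351) = 82/351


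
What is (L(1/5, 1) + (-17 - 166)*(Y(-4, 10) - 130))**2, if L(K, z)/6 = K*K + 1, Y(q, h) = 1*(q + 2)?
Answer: 364883651136/625 ≈ 5.8381e+8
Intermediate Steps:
Y(q, h) = 2 + q (Y(q, h) = 1*(2 + q) = 2 + q)
L(K, z) = 6 + 6*K**2 (L(K, z) = 6*(K*K + 1) = 6*(K**2 + 1) = 6*(1 + K**2) = 6 + 6*K**2)
(L(1/5, 1) + (-17 - 166)*(Y(-4, 10) - 130))**2 = ((6 + 6*(1/5)**2) + (-17 - 166)*((2 - 4) - 130))**2 = ((6 + 6*(1*(1/5))**2) - 183*(-2 - 130))**2 = ((6 + 6*(1/5)**2) - 183*(-132))**2 = ((6 + 6*(1/25)) + 24156)**2 = ((6 + 6/25) + 24156)**2 = (156/25 + 24156)**2 = (604056/25)**2 = 364883651136/625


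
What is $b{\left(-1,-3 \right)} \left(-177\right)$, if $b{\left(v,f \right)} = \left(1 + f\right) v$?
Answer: $-354$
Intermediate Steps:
$b{\left(v,f \right)} = v \left(1 + f\right)$
$b{\left(-1,-3 \right)} \left(-177\right) = - (1 - 3) \left(-177\right) = \left(-1\right) \left(-2\right) \left(-177\right) = 2 \left(-177\right) = -354$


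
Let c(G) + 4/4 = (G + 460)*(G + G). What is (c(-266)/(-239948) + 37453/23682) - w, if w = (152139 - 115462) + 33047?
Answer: -198095805378041/2841224268 ≈ -69722.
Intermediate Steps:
w = 69724 (w = 36677 + 33047 = 69724)
c(G) = -1 + 2*G*(460 + G) (c(G) = -1 + (G + 460)*(G + G) = -1 + (460 + G)*(2*G) = -1 + 2*G*(460 + G))
(c(-266)/(-239948) + 37453/23682) - w = ((-1 + 2*(-266)² + 920*(-266))/(-239948) + 37453/23682) - 1*69724 = ((-1 + 2*70756 - 244720)*(-1/239948) + 37453*(1/23682)) - 69724 = ((-1 + 141512 - 244720)*(-1/239948) + 37453/23682) - 69724 = (-103209*(-1/239948) + 37453/23682) - 69724 = (103209/239948 + 37453/23682) - 69724 = 5715483991/2841224268 - 69724 = -198095805378041/2841224268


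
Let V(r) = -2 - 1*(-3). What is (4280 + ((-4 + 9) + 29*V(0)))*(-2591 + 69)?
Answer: -10879908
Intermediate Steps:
V(r) = 1 (V(r) = -2 + 3 = 1)
(4280 + ((-4 + 9) + 29*V(0)))*(-2591 + 69) = (4280 + ((-4 + 9) + 29*1))*(-2591 + 69) = (4280 + (5 + 29))*(-2522) = (4280 + 34)*(-2522) = 4314*(-2522) = -10879908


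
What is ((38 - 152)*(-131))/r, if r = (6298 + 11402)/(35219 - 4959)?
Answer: 7531714/295 ≈ 25531.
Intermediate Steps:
r = 885/1513 (r = 17700/30260 = 17700*(1/30260) = 885/1513 ≈ 0.58493)
((38 - 152)*(-131))/r = ((38 - 152)*(-131))/(885/1513) = -114*(-131)*(1513/885) = 14934*(1513/885) = 7531714/295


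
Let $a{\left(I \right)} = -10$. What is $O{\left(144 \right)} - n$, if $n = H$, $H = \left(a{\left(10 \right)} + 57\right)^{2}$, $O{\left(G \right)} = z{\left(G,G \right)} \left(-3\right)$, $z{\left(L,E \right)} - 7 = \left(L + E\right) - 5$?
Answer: $-3079$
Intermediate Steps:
$z{\left(L,E \right)} = 2 + E + L$ ($z{\left(L,E \right)} = 7 - \left(5 - E - L\right) = 7 + \left(-5 + E + L\right) = 2 + E + L$)
$O{\left(G \right)} = -6 - 6 G$ ($O{\left(G \right)} = \left(2 + G + G\right) \left(-3\right) = \left(2 + 2 G\right) \left(-3\right) = -6 - 6 G$)
$H = 2209$ ($H = \left(-10 + 57\right)^{2} = 47^{2} = 2209$)
$n = 2209$
$O{\left(144 \right)} - n = \left(-6 - 864\right) - 2209 = -870 - 2209 = -3079$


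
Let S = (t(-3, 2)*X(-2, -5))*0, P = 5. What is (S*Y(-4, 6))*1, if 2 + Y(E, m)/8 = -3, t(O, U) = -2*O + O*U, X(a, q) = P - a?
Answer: 0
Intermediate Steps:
X(a, q) = 5 - a
Y(E, m) = -40 (Y(E, m) = -16 + 8*(-3) = -16 - 24 = -40)
S = 0 (S = ((-3*(-2 + 2))*(5 - 1*(-2)))*0 = ((-3*0)*(5 + 2))*0 = (0*7)*0 = 0*0 = 0)
(S*Y(-4, 6))*1 = (0*(-40))*1 = 0*1 = 0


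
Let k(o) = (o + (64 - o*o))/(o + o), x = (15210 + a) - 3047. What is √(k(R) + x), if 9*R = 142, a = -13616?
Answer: I*√264657470/426 ≈ 38.188*I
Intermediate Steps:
R = 142/9 (R = (⅑)*142 = 142/9 ≈ 15.778)
x = -1453 (x = (15210 - 13616) - 3047 = 1594 - 3047 = -1453)
k(o) = (64 + o - o²)/(2*o) (k(o) = (o + (64 - o²))/((2*o)) = (64 + o - o²)*(1/(2*o)) = (64 + o - o²)/(2*o))
√(k(R) + x) = √((64 - 1*142/9*(-1 + 142/9))/(2*(142/9)) - 1453) = √((½)*(9/142)*(64 - 1*142/9*133/9) - 1453) = √((½)*(9/142)*(64 - 18886/81) - 1453) = √((½)*(9/142)*(-13702/81) - 1453) = √(-6851/1278 - 1453) = √(-1863785/1278) = I*√264657470/426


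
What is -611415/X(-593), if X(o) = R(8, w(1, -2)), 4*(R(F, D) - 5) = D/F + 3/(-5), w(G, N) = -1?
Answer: -32608800/257 ≈ -1.2688e+5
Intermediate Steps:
R(F, D) = 97/20 + D/(4*F) (R(F, D) = 5 + (D/F + 3/(-5))/4 = 5 + (D/F + 3*(-1/5))/4 = 5 + (D/F - 3/5)/4 = 5 + (-3/5 + D/F)/4 = 5 + (-3/20 + D/(4*F)) = 97/20 + D/(4*F))
X(o) = 771/160 (X(o) = 97/20 + (1/4)*(-1)/8 = 97/20 + (1/4)*(-1)*(1/8) = 97/20 - 1/32 = 771/160)
-611415/X(-593) = -611415/771/160 = -611415*160/771 = -32608800/257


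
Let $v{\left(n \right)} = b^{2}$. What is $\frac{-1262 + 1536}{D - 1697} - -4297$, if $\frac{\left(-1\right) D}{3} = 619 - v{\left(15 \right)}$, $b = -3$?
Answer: $\frac{15155245}{3527} \approx 4296.9$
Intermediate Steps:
$v{\left(n \right)} = 9$ ($v{\left(n \right)} = \left(-3\right)^{2} = 9$)
$D = -1830$ ($D = - 3 \left(619 - 9\right) = \left(-3\right) 610 = -1830$)
$\frac{-1262 + 1536}{D - 1697} - -4297 = \frac{-1262 + 1536}{-1830 - 1697} - -4297 = \frac{274}{-3527} + 4297 = 274 \left(- \frac{1}{3527}\right) + 4297 = - \frac{274}{3527} + 4297 = \frac{15155245}{3527}$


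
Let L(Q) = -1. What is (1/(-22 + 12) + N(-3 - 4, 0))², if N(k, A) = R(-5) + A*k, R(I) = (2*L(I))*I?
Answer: 9801/100 ≈ 98.010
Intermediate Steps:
R(I) = -2*I (R(I) = (2*(-1))*I = -2*I)
N(k, A) = 10 + A*k (N(k, A) = -2*(-5) + A*k = 10 + A*k)
(1/(-22 + 12) + N(-3 - 4, 0))² = (1/(-22 + 12) + (10 + 0*(-3 - 4)))² = (1/(-10) + (10 + 0*(-7)))² = (-⅒ + (10 + 0))² = (-⅒ + 10)² = (99/10)² = 9801/100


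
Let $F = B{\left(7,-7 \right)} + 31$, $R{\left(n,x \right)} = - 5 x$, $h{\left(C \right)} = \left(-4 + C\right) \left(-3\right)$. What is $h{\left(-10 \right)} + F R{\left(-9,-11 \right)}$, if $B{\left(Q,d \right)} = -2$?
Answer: $1637$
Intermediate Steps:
$h{\left(C \right)} = 12 - 3 C$
$F = 29$ ($F = -2 + 31 = 29$)
$h{\left(-10 \right)} + F R{\left(-9,-11 \right)} = \left(12 - -30\right) + 29 \left(\left(-5\right) \left(-11\right)\right) = \left(12 + 30\right) + 29 \cdot 55 = 42 + 1595 = 1637$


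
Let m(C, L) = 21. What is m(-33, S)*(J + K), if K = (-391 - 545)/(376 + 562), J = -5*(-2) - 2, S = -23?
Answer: 9852/67 ≈ 147.04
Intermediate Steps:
J = 8 (J = 10 - 2 = 8)
K = -468/469 (K = -936/938 = -936*1/938 = -468/469 ≈ -0.99787)
m(-33, S)*(J + K) = 21*(8 - 468/469) = 21*(3284/469) = 9852/67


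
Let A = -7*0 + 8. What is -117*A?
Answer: -936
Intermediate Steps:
A = 8 (A = 0 + 8 = 8)
-117*A = -117*8 = -936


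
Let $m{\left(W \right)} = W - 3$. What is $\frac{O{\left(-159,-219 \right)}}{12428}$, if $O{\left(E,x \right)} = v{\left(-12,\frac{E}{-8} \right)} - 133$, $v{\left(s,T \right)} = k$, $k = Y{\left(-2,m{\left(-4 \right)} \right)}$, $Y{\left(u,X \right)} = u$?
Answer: $- \frac{135}{12428} \approx -0.010863$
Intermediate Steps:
$m{\left(W \right)} = -3 + W$
$k = -2$
$v{\left(s,T \right)} = -2$
$O{\left(E,x \right)} = -135$ ($O{\left(E,x \right)} = -2 - 133 = -135$)
$\frac{O{\left(-159,-219 \right)}}{12428} = - \frac{135}{12428}$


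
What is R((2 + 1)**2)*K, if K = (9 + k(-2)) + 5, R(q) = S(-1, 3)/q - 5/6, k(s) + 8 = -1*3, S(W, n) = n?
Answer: -3/2 ≈ -1.5000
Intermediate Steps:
k(s) = -11 (k(s) = -8 - 1*3 = -8 - 3 = -11)
R(q) = -5/6 + 3/q (R(q) = 3/q - 5/6 = -5/6 + 3/q)
K = 3 (K = (9 - 11) + 5 = -2 + 5 = 3)
R((2 + 1)**2)*K = (-5/6 + 3/((2 + 1)**2))*3 = (-5/6 + 3/(3**2))*3 = (-5/6 + 3/9)*3 = (-5/6 + 3*(1/9))*3 = (-5/6 + 1/3)*3 = -1/2*3 = -3/2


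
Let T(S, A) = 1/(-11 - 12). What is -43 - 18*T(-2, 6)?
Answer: -971/23 ≈ -42.217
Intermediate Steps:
T(S, A) = -1/23 (T(S, A) = 1/(-23) = -1/23)
-43 - 18*T(-2, 6) = -43 - 18*(-1/23) = -43 + 18/23 = -971/23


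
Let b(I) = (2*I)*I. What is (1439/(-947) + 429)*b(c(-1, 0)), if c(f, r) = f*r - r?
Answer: 0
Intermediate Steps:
c(f, r) = -r + f*r
b(I) = 2*I²
(1439/(-947) + 429)*b(c(-1, 0)) = (1439/(-947) + 429)*(2*(0*(-1 - 1))²) = (1439*(-1/947) + 429)*(2*(0*(-2))²) = (-1439/947 + 429)*(2*0²) = 404824*(2*0)/947 = (404824/947)*0 = 0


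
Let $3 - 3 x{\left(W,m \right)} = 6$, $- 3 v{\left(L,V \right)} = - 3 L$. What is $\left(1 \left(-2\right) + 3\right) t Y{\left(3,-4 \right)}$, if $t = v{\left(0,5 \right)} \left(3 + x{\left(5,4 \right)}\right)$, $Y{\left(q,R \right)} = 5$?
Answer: $0$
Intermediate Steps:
$v{\left(L,V \right)} = L$ ($v{\left(L,V \right)} = - \frac{\left(-3\right) L}{3} = L$)
$x{\left(W,m \right)} = -1$ ($x{\left(W,m \right)} = 1 - 2 = -1$)
$t = 0$ ($t = 0 \left(3 - 1\right) = 0 \cdot 2 = 0$)
$\left(1 \left(-2\right) + 3\right) t Y{\left(3,-4 \right)} = \left(1 \left(-2\right) + 3\right) 0 \cdot 5 = \left(-2 + 3\right) 0 \cdot 5 = 1 \cdot 0 \cdot 5 = 0 \cdot 5 = 0$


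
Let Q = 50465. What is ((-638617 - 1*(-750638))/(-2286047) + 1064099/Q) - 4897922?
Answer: -565048116940378422/115365361855 ≈ -4.8979e+6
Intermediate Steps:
((-638617 - 1*(-750638))/(-2286047) + 1064099/Q) - 4897922 = ((-638617 - 1*(-750638))/(-2286047) + 1064099/50465) - 4897922 = ((-638617 + 750638)*(-1/2286047) + 1064099*(1/50465)) - 4897922 = (112021*(-1/2286047) + 1064099/50465) - 4897922 = (-112021/2286047 + 1064099/50465) - 4897922 = 2426927186888/115365361855 - 4897922 = -565048116940378422/115365361855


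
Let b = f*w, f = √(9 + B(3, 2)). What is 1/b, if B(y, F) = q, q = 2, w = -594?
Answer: -√11/6534 ≈ -0.00050760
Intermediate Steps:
B(y, F) = 2
f = √11 (f = √(9 + 2) = √11 ≈ 3.3166)
b = -594*√11 (b = √11*(-594) = -594*√11 ≈ -1970.1)
1/b = 1/(-594*√11) = -√11/6534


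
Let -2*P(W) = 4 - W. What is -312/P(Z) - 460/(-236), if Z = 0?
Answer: 9319/59 ≈ 157.95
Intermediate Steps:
P(W) = -2 + W/2 (P(W) = -(4 - W)/2 = -2 + W/2)
-312/P(Z) - 460/(-236) = -312/(-2 + (½)*0) - 460/(-236) = -312/(-2 + 0) - 460*(-1/236) = -312/(-2) + 115/59 = -312*(-½) + 115/59 = 156 + 115/59 = 9319/59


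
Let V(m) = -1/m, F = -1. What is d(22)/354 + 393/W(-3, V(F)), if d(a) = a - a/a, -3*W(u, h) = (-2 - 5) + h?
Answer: 11597/59 ≈ 196.56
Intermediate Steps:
W(u, h) = 7/3 - h/3 (W(u, h) = -((-2 - 5) + h)/3 = -(-7 + h)/3 = 7/3 - h/3)
d(a) = -1 + a (d(a) = a - 1*1 = a - 1 = -1 + a)
d(22)/354 + 393/W(-3, V(F)) = (-1 + 22)/354 + 393/(7/3 - (-1)/(3*(-1))) = 21*(1/354) + 393/(7/3 - (-1)*(-1)/3) = 7/118 + 393/(7/3 - 1/3*1) = 7/118 + 393/(7/3 - 1/3) = 7/118 + 393/2 = 11597/59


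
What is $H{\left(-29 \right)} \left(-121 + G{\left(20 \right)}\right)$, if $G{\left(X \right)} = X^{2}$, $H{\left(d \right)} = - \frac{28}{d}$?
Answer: $\frac{7812}{29} \approx 269.38$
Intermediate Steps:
$H{\left(-29 \right)} \left(-121 + G{\left(20 \right)}\right) = - \frac{28}{-29} \left(-121 + 20^{2}\right) = \left(-28\right) \left(- \frac{1}{29}\right) \left(-121 + 400\right) = \frac{28}{29} \cdot 279 = \frac{7812}{29}$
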